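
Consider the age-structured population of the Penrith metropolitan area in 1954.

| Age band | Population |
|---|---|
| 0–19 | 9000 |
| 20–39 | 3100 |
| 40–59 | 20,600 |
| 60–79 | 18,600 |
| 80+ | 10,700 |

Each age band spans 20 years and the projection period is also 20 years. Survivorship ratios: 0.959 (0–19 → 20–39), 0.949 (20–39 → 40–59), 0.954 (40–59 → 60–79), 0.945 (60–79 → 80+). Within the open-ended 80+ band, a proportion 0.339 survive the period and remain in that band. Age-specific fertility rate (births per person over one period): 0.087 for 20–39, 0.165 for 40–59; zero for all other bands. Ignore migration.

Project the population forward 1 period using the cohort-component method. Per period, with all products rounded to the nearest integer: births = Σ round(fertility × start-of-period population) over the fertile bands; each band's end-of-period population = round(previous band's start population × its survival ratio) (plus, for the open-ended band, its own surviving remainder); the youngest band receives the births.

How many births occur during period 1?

[period 1]
Births: 3100 * 0.087 = 270 ; 20600 * 0.165 = 3399 → 3669
20–39: 9000 * 0.959 = 8631
40–59: 3100 * 0.949 = 2942
60–79: 20600 * 0.954 = 19652
80+: 18600 * 0.945 + 10700 * 0.339 = 17577 + 3627 = 21204
→ [3669, 8631, 2942, 19652, 21204]

3669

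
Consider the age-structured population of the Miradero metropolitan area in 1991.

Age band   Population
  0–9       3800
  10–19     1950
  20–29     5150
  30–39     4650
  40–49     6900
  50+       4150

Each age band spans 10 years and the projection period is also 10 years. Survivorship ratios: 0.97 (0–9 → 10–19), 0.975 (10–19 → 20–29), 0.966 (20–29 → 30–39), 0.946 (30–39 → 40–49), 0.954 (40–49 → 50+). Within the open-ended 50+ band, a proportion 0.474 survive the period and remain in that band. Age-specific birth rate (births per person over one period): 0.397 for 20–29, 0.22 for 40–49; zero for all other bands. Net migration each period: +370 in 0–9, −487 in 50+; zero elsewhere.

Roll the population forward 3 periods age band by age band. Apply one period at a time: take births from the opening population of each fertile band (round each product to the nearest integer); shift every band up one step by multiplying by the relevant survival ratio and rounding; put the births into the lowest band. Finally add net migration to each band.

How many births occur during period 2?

[period 1]
Births: 5150 * 0.397 = 2045, 6900 * 0.22 = 1518 → total 3563
10–19: 3800 * 0.97 = 3686
20–29: 1950 * 0.975 = 1901
30–39: 5150 * 0.966 = 4975
40–49: 4650 * 0.946 = 4399
50+: 6900 * 0.954 + 4150 * 0.474 = 6583 + 1967 = 8550
Net migration: 0–9 + 370 → 3933; 50+ − 487 → 8063
Population now: 0–9=3933, 10–19=3686, 20–29=1901, 30–39=4975, 40–49=4399, 50+=8063
[period 2]
Births: 1901 * 0.397 = 755, 4399 * 0.22 = 968 → total 1723
10–19: 3933 * 0.97 = 3815
20–29: 3686 * 0.975 = 3594
30–39: 1901 * 0.966 = 1836
40–49: 4975 * 0.946 = 4706
50+: 4399 * 0.954 + 8063 * 0.474 = 4197 + 3822 = 8019
Net migration: 0–9 + 370 → 2093; 50+ − 487 → 7532
Population now: 0–9=2093, 10–19=3815, 20–29=3594, 30–39=1836, 40–49=4706, 50+=7532

1723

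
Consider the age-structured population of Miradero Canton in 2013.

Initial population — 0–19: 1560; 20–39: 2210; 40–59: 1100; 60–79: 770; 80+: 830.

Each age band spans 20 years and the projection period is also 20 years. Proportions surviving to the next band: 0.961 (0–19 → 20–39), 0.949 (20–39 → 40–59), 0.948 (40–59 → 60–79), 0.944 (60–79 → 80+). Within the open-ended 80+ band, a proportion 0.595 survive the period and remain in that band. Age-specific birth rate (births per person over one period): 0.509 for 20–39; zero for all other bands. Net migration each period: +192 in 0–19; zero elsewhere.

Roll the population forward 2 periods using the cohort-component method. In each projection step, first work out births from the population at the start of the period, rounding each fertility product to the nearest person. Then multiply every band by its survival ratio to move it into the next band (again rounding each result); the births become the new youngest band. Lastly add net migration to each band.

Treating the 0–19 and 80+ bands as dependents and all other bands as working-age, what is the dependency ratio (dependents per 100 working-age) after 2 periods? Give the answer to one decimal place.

57.0

— Period 1 —
Births: 2210 * 0.509 = 1125
20–39: 1560 * 0.961 = 1499
40–59: 2210 * 0.949 = 2097
60–79: 1100 * 0.948 = 1043
80+: 770 * 0.944 + 830 * 0.595 = 727 + 494 = 1221
Net migration: 0–19 + 192 → 1317
Giving 1317 / 1499 / 2097 / 1043 / 1221.
— Period 2 —
Births: 1499 * 0.509 = 763
20–39: 1317 * 0.961 = 1266
40–59: 1499 * 0.949 = 1423
60–79: 2097 * 0.948 = 1988
80+: 1043 * 0.944 + 1221 * 0.595 = 985 + 726 = 1711
Net migration: 0–19 + 192 → 955
Giving 955 / 1266 / 1423 / 1988 / 1711.
Dependents (band 0–19 + band 80+) = 955 + 1711 = 2666; working-age = 4677; ratio = 2666/4677 × 100 = 57.0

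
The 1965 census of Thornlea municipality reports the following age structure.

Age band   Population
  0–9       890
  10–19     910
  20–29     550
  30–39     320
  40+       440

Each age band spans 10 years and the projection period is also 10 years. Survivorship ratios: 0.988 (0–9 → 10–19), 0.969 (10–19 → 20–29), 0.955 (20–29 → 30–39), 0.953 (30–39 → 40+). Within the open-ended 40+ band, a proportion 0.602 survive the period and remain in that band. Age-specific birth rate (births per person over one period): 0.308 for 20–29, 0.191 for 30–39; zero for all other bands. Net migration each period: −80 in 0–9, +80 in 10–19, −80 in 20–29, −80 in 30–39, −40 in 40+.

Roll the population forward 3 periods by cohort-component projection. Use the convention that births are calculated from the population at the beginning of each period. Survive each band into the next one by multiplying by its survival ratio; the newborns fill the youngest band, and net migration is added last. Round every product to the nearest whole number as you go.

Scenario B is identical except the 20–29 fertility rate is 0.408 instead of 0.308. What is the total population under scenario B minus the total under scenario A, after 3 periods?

Let band 1 be 0–9 through band 5 = 40+.
— Period 1 —
Births: 550 × 0.308 = 169  |  320 × 0.191 = 61 → total 230
Band 2: 890 × 0.988 = 879
Band 3: 910 × 0.969 = 882
Band 4: 550 × 0.955 = 525
Band 5: 320 × 0.953 + 440 × 0.602 = 305 + 265 = 570
Net migration: Band 1 − 80 → 150; Band 2 + 80 → 959; Band 3 − 80 → 802; Band 4 − 80 → 445; Band 5 − 40 → 530
End of period: [150, 959, 802, 445, 530]
— Period 2 —
Births: 802 × 0.308 = 247  |  445 × 0.191 = 85 → total 332
Band 2: 150 × 0.988 = 148
Band 3: 959 × 0.969 = 929
Band 4: 802 × 0.955 = 766
Band 5: 445 × 0.953 + 530 × 0.602 = 424 + 319 = 743
Net migration: Band 1 − 80 → 252; Band 2 + 80 → 228; Band 3 − 80 → 849; Band 4 − 80 → 686; Band 5 − 40 → 703
End of period: [252, 228, 849, 686, 703]
— Period 3 —
Births: 849 × 0.308 = 261  |  686 × 0.191 = 131 → total 392
Band 2: 252 × 0.988 = 249
Band 3: 228 × 0.969 = 221
Band 4: 849 × 0.955 = 811
Band 5: 686 × 0.953 + 703 × 0.602 = 654 + 423 = 1077
Net migration: Band 1 − 80 → 312; Band 2 + 80 → 329; Band 3 − 80 → 141; Band 4 − 80 → 731; Band 5 − 40 → 1037
End of period: [312, 329, 141, 731, 1037]
Scenario A total after 3 periods: 2550
Scenario B projection —
— Period 1 —
Births: 550 × 0.408 = 224  |  320 × 0.191 = 61 → total 285
Band 2: 890 × 0.988 = 879
Band 3: 910 × 0.969 = 882
Band 4: 550 × 0.955 = 525
Band 5: 320 × 0.953 + 440 × 0.602 = 305 + 265 = 570
Net migration: Band 1 − 80 → 205; Band 2 + 80 → 959; Band 3 − 80 → 802; Band 4 − 80 → 445; Band 5 − 40 → 530
End of period: [205, 959, 802, 445, 530]
— Period 2 —
Births: 802 × 0.408 = 327  |  445 × 0.191 = 85 → total 412
Band 2: 205 × 0.988 = 203
Band 3: 959 × 0.969 = 929
Band 4: 802 × 0.955 = 766
Band 5: 445 × 0.953 + 530 × 0.602 = 424 + 319 = 743
Net migration: Band 1 − 80 → 332; Band 2 + 80 → 283; Band 3 − 80 → 849; Band 4 − 80 → 686; Band 5 − 40 → 703
End of period: [332, 283, 849, 686, 703]
— Period 3 —
Births: 849 × 0.408 = 346  |  686 × 0.191 = 131 → total 477
Band 2: 332 × 0.988 = 328
Band 3: 283 × 0.969 = 274
Band 4: 849 × 0.955 = 811
Band 5: 686 × 0.953 + 703 × 0.602 = 654 + 423 = 1077
Net migration: Band 1 − 80 → 397; Band 2 + 80 → 408; Band 3 − 80 → 194; Band 4 − 80 → 731; Band 5 − 40 → 1037
End of period: [397, 408, 194, 731, 1037]
Scenario B total after 3 periods: 2767
Difference B − A = 2767 − 2550 = 217

217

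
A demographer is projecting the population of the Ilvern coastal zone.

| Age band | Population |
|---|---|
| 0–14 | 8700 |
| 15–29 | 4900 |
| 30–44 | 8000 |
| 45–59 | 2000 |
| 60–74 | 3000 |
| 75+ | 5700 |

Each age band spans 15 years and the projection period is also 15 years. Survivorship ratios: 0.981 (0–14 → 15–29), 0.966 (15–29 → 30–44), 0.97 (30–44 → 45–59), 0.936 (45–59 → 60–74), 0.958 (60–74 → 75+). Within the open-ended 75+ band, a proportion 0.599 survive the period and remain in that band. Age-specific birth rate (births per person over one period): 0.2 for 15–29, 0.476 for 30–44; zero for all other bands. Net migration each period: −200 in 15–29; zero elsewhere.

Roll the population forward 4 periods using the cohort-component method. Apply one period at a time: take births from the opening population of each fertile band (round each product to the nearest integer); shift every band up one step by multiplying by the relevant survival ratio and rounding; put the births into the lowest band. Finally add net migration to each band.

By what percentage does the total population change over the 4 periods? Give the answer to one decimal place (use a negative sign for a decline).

0.8

[period 1]
Births: 4900 × 0.2 = 980 ; 8000 × 0.476 = 3808 → total 4788
15–29: 8700 × 0.981 = 8535
30–44: 4900 × 0.966 = 4733
45–59: 8000 × 0.97 = 7760
60–74: 2000 × 0.936 = 1872
75+: 3000 × 0.958 + 5700 × 0.599 = 2874 + 3414 = 6288
Net migration: 15–29 − 200 → 8335
End of period: [4788, 8335, 4733, 7760, 1872, 6288]
[period 2]
Births: 8335 × 0.2 = 1667 ; 4733 × 0.476 = 2253 → total 3920
15–29: 4788 × 0.981 = 4697
30–44: 8335 × 0.966 = 8052
45–59: 4733 × 0.97 = 4591
60–74: 7760 × 0.936 = 7263
75+: 1872 × 0.958 + 6288 × 0.599 = 1793 + 3767 = 5560
Net migration: 15–29 − 200 → 4497
End of period: [3920, 4497, 8052, 4591, 7263, 5560]
[period 3]
Births: 4497 × 0.2 = 899 ; 8052 × 0.476 = 3833 → total 4732
15–29: 3920 × 0.981 = 3846
30–44: 4497 × 0.966 = 4344
45–59: 8052 × 0.97 = 7810
60–74: 4591 × 0.936 = 4297
75+: 7263 × 0.958 + 5560 × 0.599 = 6958 + 3330 = 10288
Net migration: 15–29 − 200 → 3646
End of period: [4732, 3646, 4344, 7810, 4297, 10288]
[period 4]
Births: 3646 × 0.2 = 729 ; 4344 × 0.476 = 2068 → total 2797
15–29: 4732 × 0.981 = 4642
30–44: 3646 × 0.966 = 3522
45–59: 4344 × 0.97 = 4214
60–74: 7810 × 0.936 = 7310
75+: 4297 × 0.958 + 10288 × 0.599 = 4117 + 6163 = 10280
Net migration: 15–29 − 200 → 4442
End of period: [2797, 4442, 3522, 4214, 7310, 10280]
Total: 32300 → 32565; change = 265; percentage change = 0.8%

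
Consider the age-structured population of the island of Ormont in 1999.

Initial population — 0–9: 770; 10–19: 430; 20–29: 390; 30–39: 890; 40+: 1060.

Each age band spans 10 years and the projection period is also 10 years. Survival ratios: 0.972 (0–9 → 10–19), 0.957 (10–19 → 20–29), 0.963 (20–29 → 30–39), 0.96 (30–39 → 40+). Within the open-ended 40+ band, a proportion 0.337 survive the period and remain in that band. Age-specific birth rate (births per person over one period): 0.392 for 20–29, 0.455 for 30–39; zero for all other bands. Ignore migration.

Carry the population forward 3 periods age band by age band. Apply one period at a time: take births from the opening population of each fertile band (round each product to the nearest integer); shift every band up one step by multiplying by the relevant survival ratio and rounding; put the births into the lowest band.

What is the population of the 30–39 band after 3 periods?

690

[period 1]
Births: 390 × 0.392 = 153, 890 × 0.455 = 405 → 558
10–19: 770 × 0.972 = 748
20–29: 430 × 0.957 = 412
30–39: 390 × 0.963 = 376
40+: 890 × 0.96 + 1060 × 0.337 = 854 + 357 = 1211
→ [558, 748, 412, 376, 1211]
[period 2]
Births: 412 × 0.392 = 162, 376 × 0.455 = 171 → 333
10–19: 558 × 0.972 = 542
20–29: 748 × 0.957 = 716
30–39: 412 × 0.963 = 397
40+: 376 × 0.96 + 1211 × 0.337 = 361 + 408 = 769
→ [333, 542, 716, 397, 769]
[period 3]
Births: 716 × 0.392 = 281, 397 × 0.455 = 181 → 462
10–19: 333 × 0.972 = 324
20–29: 542 × 0.957 = 519
30–39: 716 × 0.963 = 690
40+: 397 × 0.96 + 769 × 0.337 = 381 + 259 = 640
→ [462, 324, 519, 690, 640]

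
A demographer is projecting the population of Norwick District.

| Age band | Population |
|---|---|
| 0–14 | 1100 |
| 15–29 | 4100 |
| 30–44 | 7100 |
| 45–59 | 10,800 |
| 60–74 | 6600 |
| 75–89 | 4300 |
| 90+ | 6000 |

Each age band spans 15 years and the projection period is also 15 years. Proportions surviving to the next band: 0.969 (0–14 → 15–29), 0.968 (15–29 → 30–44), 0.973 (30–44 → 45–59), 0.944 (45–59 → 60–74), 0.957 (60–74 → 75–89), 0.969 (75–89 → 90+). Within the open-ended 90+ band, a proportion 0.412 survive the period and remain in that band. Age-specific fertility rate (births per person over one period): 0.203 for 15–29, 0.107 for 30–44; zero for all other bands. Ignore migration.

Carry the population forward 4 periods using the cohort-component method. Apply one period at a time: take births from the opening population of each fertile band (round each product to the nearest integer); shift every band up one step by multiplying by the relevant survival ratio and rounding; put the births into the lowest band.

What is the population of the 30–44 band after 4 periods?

601

[period 1]
Births: 4100 * 0.203 = 832  |  7100 * 0.107 = 760 — total 1592
15–29: 1100 * 0.969 = 1066
30–44: 4100 * 0.968 = 3969
45–59: 7100 * 0.973 = 6908
60–74: 10800 * 0.944 = 10195
75–89: 6600 * 0.957 = 6316
90+: 4300 * 0.969 + 6000 * 0.412 = 4167 + 2472 = 6639
End of period: [1592, 1066, 3969, 6908, 10195, 6316, 6639]
[period 2]
Births: 1066 * 0.203 = 216  |  3969 * 0.107 = 425 — total 641
15–29: 1592 * 0.969 = 1543
30–44: 1066 * 0.968 = 1032
45–59: 3969 * 0.973 = 3862
60–74: 6908 * 0.944 = 6521
75–89: 10195 * 0.957 = 9757
90+: 6316 * 0.969 + 6639 * 0.412 = 6120 + 2735 = 8855
End of period: [641, 1543, 1032, 3862, 6521, 9757, 8855]
[period 3]
Births: 1543 * 0.203 = 313  |  1032 * 0.107 = 110 — total 423
15–29: 641 * 0.969 = 621
30–44: 1543 * 0.968 = 1494
45–59: 1032 * 0.973 = 1004
60–74: 3862 * 0.944 = 3646
75–89: 6521 * 0.957 = 6241
90+: 9757 * 0.969 + 8855 * 0.412 = 9455 + 3648 = 13103
End of period: [423, 621, 1494, 1004, 3646, 6241, 13103]
[period 4]
Births: 621 * 0.203 = 126  |  1494 * 0.107 = 160 — total 286
15–29: 423 * 0.969 = 410
30–44: 621 * 0.968 = 601
45–59: 1494 * 0.973 = 1454
60–74: 1004 * 0.944 = 948
75–89: 3646 * 0.957 = 3489
90+: 6241 * 0.969 + 13103 * 0.412 = 6048 + 5398 = 11446
End of period: [286, 410, 601, 1454, 948, 3489, 11446]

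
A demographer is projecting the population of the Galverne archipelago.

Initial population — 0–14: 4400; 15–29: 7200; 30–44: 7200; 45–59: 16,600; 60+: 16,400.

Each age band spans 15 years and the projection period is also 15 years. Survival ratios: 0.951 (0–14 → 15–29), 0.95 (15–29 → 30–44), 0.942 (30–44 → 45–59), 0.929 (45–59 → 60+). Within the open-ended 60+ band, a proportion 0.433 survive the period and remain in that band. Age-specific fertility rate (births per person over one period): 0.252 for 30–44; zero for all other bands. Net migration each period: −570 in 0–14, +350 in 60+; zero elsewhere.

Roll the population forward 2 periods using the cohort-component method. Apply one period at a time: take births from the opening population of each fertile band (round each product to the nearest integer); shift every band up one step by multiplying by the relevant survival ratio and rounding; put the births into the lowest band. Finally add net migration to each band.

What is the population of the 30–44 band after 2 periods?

(Bands numbered youngest = 1 to oldest = 5.)
[period 1]
Births: 7200 × 0.252 = 1814
Band 2: 4400 × 0.951 = 4184
Band 3: 7200 × 0.95 = 6840
Band 4: 7200 × 0.942 = 6782
Band 5: 16600 × 0.929 + 16400 × 0.433 = 15421 + 7101 = 22522
Net migration: Band 1 − 570 → 1244; Band 5 + 350 → 22872
Population now: 0–14=1244, 15–29=4184, 30–44=6840, 45–59=6782, 60+=22872
[period 2]
Births: 6840 × 0.252 = 1724
Band 2: 1244 × 0.951 = 1183
Band 3: 4184 × 0.95 = 3975
Band 4: 6840 × 0.942 = 6443
Band 5: 6782 × 0.929 + 22872 × 0.433 = 6300 + 9904 = 16204
Net migration: Band 1 − 570 → 1154; Band 5 + 350 → 16554
Population now: 0–14=1154, 15–29=1183, 30–44=3975, 45–59=6443, 60+=16554

3975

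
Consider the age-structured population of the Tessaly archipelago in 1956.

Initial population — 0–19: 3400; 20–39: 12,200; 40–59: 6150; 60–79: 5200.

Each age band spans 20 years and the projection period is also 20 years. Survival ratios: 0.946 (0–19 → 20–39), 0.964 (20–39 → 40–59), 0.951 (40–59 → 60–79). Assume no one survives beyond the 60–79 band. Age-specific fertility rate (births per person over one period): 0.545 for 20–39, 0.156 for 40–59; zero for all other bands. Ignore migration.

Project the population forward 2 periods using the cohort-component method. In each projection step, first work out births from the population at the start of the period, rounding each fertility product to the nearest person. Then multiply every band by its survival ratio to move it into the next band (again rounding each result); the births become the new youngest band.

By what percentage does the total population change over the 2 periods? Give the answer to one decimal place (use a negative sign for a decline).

-7.0

Period 1:
Births: 12200 × 0.545 = 6649  |  6150 × 0.156 = 959 — total 7608
20–39: 3400 × 0.946 = 3216
40–59: 12200 × 0.964 = 11761
60–79: 6150 × 0.951 = 5849
→ [7608, 3216, 11761, 5849]
Period 2:
Births: 3216 × 0.545 = 1753  |  11761 × 0.156 = 1835 — total 3588
20–39: 7608 × 0.946 = 7197
40–59: 3216 × 0.964 = 3100
60–79: 11761 × 0.951 = 11185
→ [3588, 7197, 3100, 11185]
Total: 26950 → 25070; change = -1880; percentage change = -7.0%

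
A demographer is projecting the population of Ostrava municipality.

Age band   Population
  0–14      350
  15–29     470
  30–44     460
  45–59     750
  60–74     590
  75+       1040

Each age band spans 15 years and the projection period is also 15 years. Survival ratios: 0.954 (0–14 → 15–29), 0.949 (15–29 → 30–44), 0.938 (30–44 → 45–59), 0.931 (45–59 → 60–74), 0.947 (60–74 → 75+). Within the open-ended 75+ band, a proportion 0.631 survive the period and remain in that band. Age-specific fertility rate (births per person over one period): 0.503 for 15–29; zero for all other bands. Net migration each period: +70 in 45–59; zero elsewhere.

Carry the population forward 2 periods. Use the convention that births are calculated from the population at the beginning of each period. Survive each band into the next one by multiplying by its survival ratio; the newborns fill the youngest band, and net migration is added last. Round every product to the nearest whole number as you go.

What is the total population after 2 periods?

3092

After projecting period 1:
Births: 470 * 0.503 = 236
15–29: 350 * 0.954 = 334
30–44: 470 * 0.949 = 446
45–59: 460 * 0.938 = 431
60–74: 750 * 0.931 = 698
75+: 590 * 0.947 + 1040 * 0.631 = 559 + 656 = 1215
Net migration: 45–59 + 70 → 501
End of period: [236, 334, 446, 501, 698, 1215]
After projecting period 2:
Births: 334 * 0.503 = 168
15–29: 236 * 0.954 = 225
30–44: 334 * 0.949 = 317
45–59: 446 * 0.938 = 418
60–74: 501 * 0.931 = 466
75+: 698 * 0.947 + 1215 * 0.631 = 661 + 767 = 1428
Net migration: 45–59 + 70 → 488
End of period: [168, 225, 317, 488, 466, 1428]
Total after period 2: 168 + 225 + 317 + 488 + 466 + 1428 = 3092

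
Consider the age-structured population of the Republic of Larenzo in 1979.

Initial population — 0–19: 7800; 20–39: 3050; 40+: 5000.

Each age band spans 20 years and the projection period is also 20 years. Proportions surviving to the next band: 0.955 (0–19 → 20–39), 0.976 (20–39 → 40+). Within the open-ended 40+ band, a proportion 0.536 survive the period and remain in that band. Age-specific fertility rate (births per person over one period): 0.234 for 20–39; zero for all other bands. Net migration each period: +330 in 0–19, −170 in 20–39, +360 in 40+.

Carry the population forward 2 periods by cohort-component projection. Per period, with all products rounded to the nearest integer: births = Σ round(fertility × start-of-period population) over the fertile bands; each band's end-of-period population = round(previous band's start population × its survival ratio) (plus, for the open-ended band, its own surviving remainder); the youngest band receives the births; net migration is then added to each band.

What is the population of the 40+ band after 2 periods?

10689

Call the bands 1 to 3, youngest first.
Period 1:
Births: 3050 × 0.234 = 714
Band 2: 7800 × 0.955 = 7449
Band 3: 3050 × 0.976 + 5000 × 0.536 = 2977 + 2680 = 5657
Net migration: Band 1 + 330 → 1044; Band 2 − 170 → 7279; Band 3 + 360 → 6017
Population now: 0–19=1044, 20–39=7279, 40+=6017
Period 2:
Births: 7279 × 0.234 = 1703
Band 2: 1044 × 0.955 = 997
Band 3: 7279 × 0.976 + 6017 × 0.536 = 7104 + 3225 = 10329
Net migration: Band 1 + 330 → 2033; Band 2 − 170 → 827; Band 3 + 360 → 10689
Population now: 0–19=2033, 20–39=827, 40+=10689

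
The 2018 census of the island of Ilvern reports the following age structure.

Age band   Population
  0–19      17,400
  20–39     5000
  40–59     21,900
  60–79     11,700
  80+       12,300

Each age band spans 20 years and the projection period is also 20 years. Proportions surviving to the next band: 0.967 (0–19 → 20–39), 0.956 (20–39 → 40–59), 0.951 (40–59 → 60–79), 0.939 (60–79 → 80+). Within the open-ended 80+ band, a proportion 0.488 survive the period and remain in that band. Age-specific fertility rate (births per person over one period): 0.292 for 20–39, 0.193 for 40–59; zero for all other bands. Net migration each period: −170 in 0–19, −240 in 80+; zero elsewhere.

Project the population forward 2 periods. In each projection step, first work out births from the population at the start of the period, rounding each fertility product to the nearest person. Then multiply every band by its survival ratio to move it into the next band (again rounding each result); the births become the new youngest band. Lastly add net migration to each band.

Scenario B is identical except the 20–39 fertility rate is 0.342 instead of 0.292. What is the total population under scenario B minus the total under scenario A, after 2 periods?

1083

[period 1]
Births: 5000 × 0.292 = 1460 ; 21900 × 0.193 = 4227 ⇒ total 5687
20–39: 17400 × 0.967 = 16826
40–59: 5000 × 0.956 = 4780
60–79: 21900 × 0.951 = 20827
80+: 11700 × 0.939 + 12300 × 0.488 = 10986 + 6002 = 16988
Net migration: 0–19 − 170 → 5517; 80+ − 240 → 16748
Population now: 0–19=5517, 20–39=16826, 40–59=4780, 60–79=20827, 80+=16748
[period 2]
Births: 16826 × 0.292 = 4913 ; 4780 × 0.193 = 923 ⇒ total 5836
20–39: 5517 × 0.967 = 5335
40–59: 16826 × 0.956 = 16086
60–79: 4780 × 0.951 = 4546
80+: 20827 × 0.939 + 16748 × 0.488 = 19557 + 8173 = 27730
Net migration: 0–19 − 170 → 5666; 80+ − 240 → 27490
Population now: 0–19=5666, 20–39=5335, 40–59=16086, 60–79=4546, 80+=27490
Scenario A total after 2 periods: 59123
Scenario B projection —
[period 1]
Births: 5000 × 0.342 = 1710 ; 21900 × 0.193 = 4227 ⇒ total 5937
20–39: 17400 × 0.967 = 16826
40–59: 5000 × 0.956 = 4780
60–79: 21900 × 0.951 = 20827
80+: 11700 × 0.939 + 12300 × 0.488 = 10986 + 6002 = 16988
Net migration: 0–19 − 170 → 5767; 80+ − 240 → 16748
Population now: 0–19=5767, 20–39=16826, 40–59=4780, 60–79=20827, 80+=16748
[period 2]
Births: 16826 × 0.342 = 5754 ; 4780 × 0.193 = 923 ⇒ total 6677
20–39: 5767 × 0.967 = 5577
40–59: 16826 × 0.956 = 16086
60–79: 4780 × 0.951 = 4546
80+: 20827 × 0.939 + 16748 × 0.488 = 19557 + 8173 = 27730
Net migration: 0–19 − 170 → 6507; 80+ − 240 → 27490
Population now: 0–19=6507, 20–39=5577, 40–59=16086, 60–79=4546, 80+=27490
Scenario B total after 2 periods: 60206
Difference B − A = 60206 − 59123 = 1083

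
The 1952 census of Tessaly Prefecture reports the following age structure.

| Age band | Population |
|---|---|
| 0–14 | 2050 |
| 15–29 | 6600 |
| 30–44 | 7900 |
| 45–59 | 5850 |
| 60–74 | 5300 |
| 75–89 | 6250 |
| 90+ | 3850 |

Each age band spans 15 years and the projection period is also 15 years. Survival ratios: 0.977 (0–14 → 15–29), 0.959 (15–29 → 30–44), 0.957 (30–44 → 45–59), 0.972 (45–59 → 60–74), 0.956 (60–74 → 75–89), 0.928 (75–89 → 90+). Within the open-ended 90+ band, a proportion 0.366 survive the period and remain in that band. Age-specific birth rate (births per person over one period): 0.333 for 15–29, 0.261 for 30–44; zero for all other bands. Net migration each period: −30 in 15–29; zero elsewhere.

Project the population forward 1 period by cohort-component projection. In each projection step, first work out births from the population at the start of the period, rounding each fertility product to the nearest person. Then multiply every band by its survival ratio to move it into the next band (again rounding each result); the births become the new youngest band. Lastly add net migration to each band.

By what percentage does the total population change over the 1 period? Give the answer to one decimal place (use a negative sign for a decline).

0.8

Period 1:
Births: 6600 * 0.333 = 2198 ; 7900 * 0.261 = 2062 — total 4260
15–29: 2050 * 0.977 = 2003
30–44: 6600 * 0.959 = 6329
45–59: 7900 * 0.957 = 7560
60–74: 5850 * 0.972 = 5686
75–89: 5300 * 0.956 = 5067
90+: 6250 * 0.928 + 3850 * 0.366 = 5800 + 1409 = 7209
Net migration: 15–29 − 30 → 1973
→ [4260, 1973, 6329, 7560, 5686, 5067, 7209]
Total: 37800 → 38084; change = 284; percentage change = 0.8%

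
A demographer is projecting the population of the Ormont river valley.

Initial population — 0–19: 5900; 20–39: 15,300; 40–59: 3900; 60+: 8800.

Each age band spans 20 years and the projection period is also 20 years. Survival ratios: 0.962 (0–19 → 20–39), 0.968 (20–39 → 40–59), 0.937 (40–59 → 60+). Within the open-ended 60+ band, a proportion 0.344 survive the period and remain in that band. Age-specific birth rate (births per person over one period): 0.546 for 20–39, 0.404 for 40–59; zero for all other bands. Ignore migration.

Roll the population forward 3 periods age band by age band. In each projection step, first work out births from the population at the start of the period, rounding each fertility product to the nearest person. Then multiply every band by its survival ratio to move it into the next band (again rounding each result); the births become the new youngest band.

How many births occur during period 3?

7436

After projecting period 1:
Births: 15300 × 0.546 = 8354  |  3900 × 0.404 = 1576 → 9930
20–39: 5900 × 0.962 = 5676
40–59: 15300 × 0.968 = 14810
60+: 3900 × 0.937 + 8800 × 0.344 = 3654 + 3027 = 6681
→ [9930, 5676, 14810, 6681]
After projecting period 2:
Births: 5676 × 0.546 = 3099  |  14810 × 0.404 = 5983 → 9082
20–39: 9930 × 0.962 = 9553
40–59: 5676 × 0.968 = 5494
60+: 14810 × 0.937 + 6681 × 0.344 = 13877 + 2298 = 16175
→ [9082, 9553, 5494, 16175]
After projecting period 3:
Births: 9553 × 0.546 = 5216  |  5494 × 0.404 = 2220 → 7436
20–39: 9082 × 0.962 = 8737
40–59: 9553 × 0.968 = 9247
60+: 5494 × 0.937 + 16175 × 0.344 = 5148 + 5564 = 10712
→ [7436, 8737, 9247, 10712]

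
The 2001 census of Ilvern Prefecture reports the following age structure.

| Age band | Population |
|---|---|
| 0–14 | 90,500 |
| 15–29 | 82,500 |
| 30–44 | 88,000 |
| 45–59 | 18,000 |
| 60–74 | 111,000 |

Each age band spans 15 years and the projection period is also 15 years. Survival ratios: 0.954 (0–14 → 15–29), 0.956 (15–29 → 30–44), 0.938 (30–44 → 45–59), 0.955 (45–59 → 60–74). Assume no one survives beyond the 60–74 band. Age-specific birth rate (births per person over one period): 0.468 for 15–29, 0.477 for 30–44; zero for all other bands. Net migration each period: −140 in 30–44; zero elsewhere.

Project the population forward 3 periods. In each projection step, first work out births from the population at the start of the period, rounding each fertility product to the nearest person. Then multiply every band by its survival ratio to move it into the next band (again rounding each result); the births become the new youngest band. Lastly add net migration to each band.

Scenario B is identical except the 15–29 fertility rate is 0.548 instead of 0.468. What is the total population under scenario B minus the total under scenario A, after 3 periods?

Period 1.
Births: 82500 × 0.468 = 38610 ; 88000 × 0.477 = 41976 — total 80586
15–29: 90500 × 0.954 = 86337
30–44: 82500 × 0.956 = 78870
45–59: 88000 × 0.938 = 82544
60–74: 18000 × 0.955 = 17190
Net migration: 30–44 − 140 → 78730
End of period: [80586, 86337, 78730, 82544, 17190]
Period 2.
Births: 86337 × 0.468 = 40406 ; 78730 × 0.477 = 37554 — total 77960
15–29: 80586 × 0.954 = 76879
30–44: 86337 × 0.956 = 82538
45–59: 78730 × 0.938 = 73849
60–74: 82544 × 0.955 = 78830
Net migration: 30–44 − 140 → 82398
End of period: [77960, 76879, 82398, 73849, 78830]
Period 3.
Births: 76879 × 0.468 = 35979 ; 82398 × 0.477 = 39304 — total 75283
15–29: 77960 × 0.954 = 74374
30–44: 76879 × 0.956 = 73496
45–59: 82398 × 0.938 = 77289
60–74: 73849 × 0.955 = 70526
Net migration: 30–44 − 140 → 73356
End of period: [75283, 74374, 73356, 77289, 70526]
Scenario A total after 3 periods: 370828
Scenario B projection —
Period 1.
Births: 82500 × 0.548 = 45210 ; 88000 × 0.477 = 41976 — total 87186
15–29: 90500 × 0.954 = 86337
30–44: 82500 × 0.956 = 78870
45–59: 88000 × 0.938 = 82544
60–74: 18000 × 0.955 = 17190
Net migration: 30–44 − 140 → 78730
End of period: [87186, 86337, 78730, 82544, 17190]
Period 2.
Births: 86337 × 0.548 = 47313 ; 78730 × 0.477 = 37554 — total 84867
15–29: 87186 × 0.954 = 83175
30–44: 86337 × 0.956 = 82538
45–59: 78730 × 0.938 = 73849
60–74: 82544 × 0.955 = 78830
Net migration: 30–44 − 140 → 82398
End of period: [84867, 83175, 82398, 73849, 78830]
Period 3.
Births: 83175 × 0.548 = 45580 ; 82398 × 0.477 = 39304 — total 84884
15–29: 84867 × 0.954 = 80963
30–44: 83175 × 0.956 = 79515
45–59: 82398 × 0.938 = 77289
60–74: 73849 × 0.955 = 70526
Net migration: 30–44 − 140 → 79375
End of period: [84884, 80963, 79375, 77289, 70526]
Scenario B total after 3 periods: 393037
Difference B − A = 393037 − 370828 = 22209

22209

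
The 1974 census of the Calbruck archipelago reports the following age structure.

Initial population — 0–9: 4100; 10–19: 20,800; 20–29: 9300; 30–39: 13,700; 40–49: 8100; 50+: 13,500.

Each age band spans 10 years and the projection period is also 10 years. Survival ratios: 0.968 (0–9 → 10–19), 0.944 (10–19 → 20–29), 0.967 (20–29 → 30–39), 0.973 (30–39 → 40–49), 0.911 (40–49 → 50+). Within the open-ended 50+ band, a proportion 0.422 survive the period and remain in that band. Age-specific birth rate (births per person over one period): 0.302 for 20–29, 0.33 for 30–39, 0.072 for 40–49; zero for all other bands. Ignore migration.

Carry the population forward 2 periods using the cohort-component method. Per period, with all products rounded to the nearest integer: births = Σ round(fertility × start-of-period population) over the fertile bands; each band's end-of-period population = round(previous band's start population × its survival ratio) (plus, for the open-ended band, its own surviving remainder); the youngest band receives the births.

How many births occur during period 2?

— Period 1 —
Births: 9300 * 0.302 = 2809, 13700 * 0.33 = 4521, 8100 * 0.072 = 583 → total 7913
10–19: 4100 * 0.968 = 3969
20–29: 20800 * 0.944 = 19635
30–39: 9300 * 0.967 = 8993
40–49: 13700 * 0.973 = 13330
50+: 8100 * 0.911 + 13500 * 0.422 = 7379 + 5697 = 13076
Giving 7913 / 3969 / 19635 / 8993 / 13330 / 13076.
— Period 2 —
Births: 19635 * 0.302 = 5930, 8993 * 0.33 = 2968, 13330 * 0.072 = 960 → total 9858
10–19: 7913 * 0.968 = 7660
20–29: 3969 * 0.944 = 3747
30–39: 19635 * 0.967 = 18987
40–49: 8993 * 0.973 = 8750
50+: 13330 * 0.911 + 13076 * 0.422 = 12144 + 5518 = 17662
Giving 9858 / 7660 / 3747 / 18987 / 8750 / 17662.

9858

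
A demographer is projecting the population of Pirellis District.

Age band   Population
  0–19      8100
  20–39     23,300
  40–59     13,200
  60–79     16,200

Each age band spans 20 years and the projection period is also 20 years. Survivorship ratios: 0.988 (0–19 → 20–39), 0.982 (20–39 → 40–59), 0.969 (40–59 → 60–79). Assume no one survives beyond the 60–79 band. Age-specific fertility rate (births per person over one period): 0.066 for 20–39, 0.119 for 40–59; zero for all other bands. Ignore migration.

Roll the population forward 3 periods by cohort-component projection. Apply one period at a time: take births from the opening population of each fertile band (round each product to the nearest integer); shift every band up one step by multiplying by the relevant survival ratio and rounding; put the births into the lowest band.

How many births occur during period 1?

3109

[period 1]
Births: 23300 × 0.066 = 1538, 13200 × 0.119 = 1571 → total 3109
20–39: 8100 × 0.988 = 8003
40–59: 23300 × 0.982 = 22881
60–79: 13200 × 0.969 = 12791
→ [3109, 8003, 22881, 12791]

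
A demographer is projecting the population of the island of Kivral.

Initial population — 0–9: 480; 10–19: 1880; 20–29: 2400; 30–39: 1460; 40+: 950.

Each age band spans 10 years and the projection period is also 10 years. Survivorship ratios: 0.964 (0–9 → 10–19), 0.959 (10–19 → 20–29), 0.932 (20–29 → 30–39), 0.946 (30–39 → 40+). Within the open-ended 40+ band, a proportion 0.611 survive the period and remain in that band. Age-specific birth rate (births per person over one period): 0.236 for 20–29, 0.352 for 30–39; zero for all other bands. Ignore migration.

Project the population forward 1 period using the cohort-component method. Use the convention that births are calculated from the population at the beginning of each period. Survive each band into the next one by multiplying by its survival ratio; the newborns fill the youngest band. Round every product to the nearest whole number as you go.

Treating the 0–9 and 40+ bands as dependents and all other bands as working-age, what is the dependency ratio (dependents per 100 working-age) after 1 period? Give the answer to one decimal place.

67.5

Period 1.
Births: 2400 × 0.236 = 566  |  1460 × 0.352 = 514 — total 1080
10–19: 480 × 0.964 = 463
20–29: 1880 × 0.959 = 1803
30–39: 2400 × 0.932 = 2237
40+: 1460 × 0.946 + 950 × 0.611 = 1381 + 580 = 1961
→ [1080, 463, 1803, 2237, 1961]
Dependents (band 0–9 + band 40+) = 1080 + 1961 = 3041; working-age = 4503; ratio = 3041/4503 × 100 = 67.5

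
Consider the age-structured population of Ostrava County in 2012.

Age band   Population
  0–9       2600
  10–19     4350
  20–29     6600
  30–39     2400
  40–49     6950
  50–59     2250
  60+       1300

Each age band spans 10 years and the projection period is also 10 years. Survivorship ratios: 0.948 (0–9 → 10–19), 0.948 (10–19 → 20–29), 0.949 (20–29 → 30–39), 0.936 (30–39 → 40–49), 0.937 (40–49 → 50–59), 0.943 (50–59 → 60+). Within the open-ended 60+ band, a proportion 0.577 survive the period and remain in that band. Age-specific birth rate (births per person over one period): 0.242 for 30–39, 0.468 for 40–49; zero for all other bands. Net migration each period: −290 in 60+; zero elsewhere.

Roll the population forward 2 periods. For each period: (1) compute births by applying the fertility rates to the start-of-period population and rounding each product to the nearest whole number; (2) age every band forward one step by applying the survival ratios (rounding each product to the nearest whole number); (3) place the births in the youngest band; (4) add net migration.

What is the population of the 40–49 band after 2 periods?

5862

Period 1:
Births: 2400 × 0.242 = 581 ; 6950 × 0.468 = 3253 — total 3834
10–19: 2600 × 0.948 = 2465
20–29: 4350 × 0.948 = 4124
30–39: 6600 × 0.949 = 6263
40–49: 2400 × 0.936 = 2246
50–59: 6950 × 0.937 = 6512
60+: 2250 × 0.943 + 1300 × 0.577 = 2122 + 750 = 2872
Net migration: 60+ − 290 → 2582
End of period: [3834, 2465, 4124, 6263, 2246, 6512, 2582]
Period 2:
Births: 6263 × 0.242 = 1516 ; 2246 × 0.468 = 1051 — total 2567
10–19: 3834 × 0.948 = 3635
20–29: 2465 × 0.948 = 2337
30–39: 4124 × 0.949 = 3914
40–49: 6263 × 0.936 = 5862
50–59: 2246 × 0.937 = 2105
60+: 6512 × 0.943 + 2582 × 0.577 = 6141 + 1490 = 7631
Net migration: 60+ − 290 → 7341
End of period: [2567, 3635, 2337, 3914, 5862, 2105, 7341]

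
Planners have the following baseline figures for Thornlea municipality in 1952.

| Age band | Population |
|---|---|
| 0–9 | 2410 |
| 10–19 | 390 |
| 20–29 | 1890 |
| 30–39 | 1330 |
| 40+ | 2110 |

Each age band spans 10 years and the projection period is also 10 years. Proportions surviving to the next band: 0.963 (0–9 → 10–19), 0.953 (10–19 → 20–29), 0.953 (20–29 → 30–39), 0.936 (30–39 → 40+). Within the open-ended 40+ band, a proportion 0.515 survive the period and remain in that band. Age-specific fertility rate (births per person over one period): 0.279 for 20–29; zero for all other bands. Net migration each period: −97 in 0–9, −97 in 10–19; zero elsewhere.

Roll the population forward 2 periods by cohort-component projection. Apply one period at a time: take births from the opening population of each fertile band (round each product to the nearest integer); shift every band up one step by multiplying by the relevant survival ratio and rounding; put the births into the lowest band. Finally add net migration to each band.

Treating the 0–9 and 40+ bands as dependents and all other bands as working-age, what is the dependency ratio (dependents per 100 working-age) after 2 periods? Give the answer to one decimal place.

(Groups numbered youngest = 1 to oldest = 5.)
After projecting period 1:
Births: 1890 * 0.279 = 527
Group 2: 2410 * 0.963 = 2321
Group 3: 390 * 0.953 = 372
Group 4: 1890 * 0.953 = 1801
Group 5: 1330 * 0.936 + 2110 * 0.515 = 1245 + 1087 = 2332
Net migration: Group 1 − 97 → 430; Group 2 − 97 → 2224
Population now: 0–9=430, 10–19=2224, 20–29=372, 30–39=1801, 40+=2332
After projecting period 2:
Births: 372 * 0.279 = 104
Group 2: 430 * 0.963 = 414
Group 3: 2224 * 0.953 = 2119
Group 4: 372 * 0.953 = 355
Group 5: 1801 * 0.936 + 2332 * 0.515 = 1686 + 1201 = 2887
Net migration: Group 1 − 97 → 7; Group 2 − 97 → 317
Population now: 0–9=7, 10–19=317, 20–29=2119, 30–39=355, 40+=2887
Dependents (band 0–9 + band 40+) = 7 + 2887 = 2894; working-age = 2791; ratio = 2894/2791 × 100 = 103.7

103.7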